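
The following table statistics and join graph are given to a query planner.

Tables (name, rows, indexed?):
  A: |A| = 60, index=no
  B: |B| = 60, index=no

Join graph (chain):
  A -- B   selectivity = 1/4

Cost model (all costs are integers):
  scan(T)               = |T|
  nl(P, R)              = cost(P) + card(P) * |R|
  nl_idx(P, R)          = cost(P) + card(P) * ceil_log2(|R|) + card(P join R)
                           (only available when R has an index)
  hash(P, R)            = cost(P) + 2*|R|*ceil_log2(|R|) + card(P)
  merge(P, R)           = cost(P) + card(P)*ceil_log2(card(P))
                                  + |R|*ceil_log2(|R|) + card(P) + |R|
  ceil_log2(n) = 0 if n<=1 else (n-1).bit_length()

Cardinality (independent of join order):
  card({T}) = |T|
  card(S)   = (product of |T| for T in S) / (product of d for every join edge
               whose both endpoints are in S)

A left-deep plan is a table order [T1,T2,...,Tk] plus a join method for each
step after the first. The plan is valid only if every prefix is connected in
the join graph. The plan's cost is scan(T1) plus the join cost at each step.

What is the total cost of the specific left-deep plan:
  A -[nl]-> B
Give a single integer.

3660

step 1: scan A: cost=60, card=60
step 2: join B via nl
    card(P join B) = 60*60/(4) = 900
    cost = 60 + 60*60 = 3660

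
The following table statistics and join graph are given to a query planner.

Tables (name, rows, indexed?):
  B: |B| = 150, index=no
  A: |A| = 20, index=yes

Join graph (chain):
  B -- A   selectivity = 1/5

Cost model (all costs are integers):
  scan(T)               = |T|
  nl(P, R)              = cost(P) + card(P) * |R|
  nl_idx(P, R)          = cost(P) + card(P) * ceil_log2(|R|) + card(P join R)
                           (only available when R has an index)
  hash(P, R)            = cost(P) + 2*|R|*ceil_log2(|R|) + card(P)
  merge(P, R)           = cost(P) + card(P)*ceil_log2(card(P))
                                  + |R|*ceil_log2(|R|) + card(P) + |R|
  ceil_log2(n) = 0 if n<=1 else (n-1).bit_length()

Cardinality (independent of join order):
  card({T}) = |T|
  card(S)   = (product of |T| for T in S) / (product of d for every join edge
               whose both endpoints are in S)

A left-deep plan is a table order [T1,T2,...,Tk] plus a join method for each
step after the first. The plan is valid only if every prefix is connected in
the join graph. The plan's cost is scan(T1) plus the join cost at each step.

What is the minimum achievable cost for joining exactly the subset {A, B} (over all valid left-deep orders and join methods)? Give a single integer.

Selinger DP over subsets of {A,B}:
  {B}: scan cost=150, card=150
  {A}: scan cost=20, card=20
  {AB}: card=600; try (A,hash)→500, (B,merge)→1490, (A,nl_idx)→1500, (A,merge)→1620, (B,hash)→2440, (B,nl)→3020 …(+1); best=500 via (A,hash)

500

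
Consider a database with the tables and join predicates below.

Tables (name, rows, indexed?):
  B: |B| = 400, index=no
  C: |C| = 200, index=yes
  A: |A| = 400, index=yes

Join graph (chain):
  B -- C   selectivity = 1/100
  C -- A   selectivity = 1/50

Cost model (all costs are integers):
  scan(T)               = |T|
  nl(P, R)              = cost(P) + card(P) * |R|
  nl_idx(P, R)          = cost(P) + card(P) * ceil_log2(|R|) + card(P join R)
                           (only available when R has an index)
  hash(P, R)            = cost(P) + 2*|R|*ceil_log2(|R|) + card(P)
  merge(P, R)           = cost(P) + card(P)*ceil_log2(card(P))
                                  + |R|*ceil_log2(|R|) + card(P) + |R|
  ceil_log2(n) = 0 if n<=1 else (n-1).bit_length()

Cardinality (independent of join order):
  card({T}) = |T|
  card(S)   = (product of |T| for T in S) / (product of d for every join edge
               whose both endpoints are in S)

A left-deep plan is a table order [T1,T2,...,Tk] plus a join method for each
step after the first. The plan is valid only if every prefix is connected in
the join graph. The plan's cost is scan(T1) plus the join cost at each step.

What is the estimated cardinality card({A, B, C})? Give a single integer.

6400

Tables in S: A(400), B(400), C(200)
Edges inside S: B-C(d=100), C-A(d=50)
numerator = 400 * 400 * 200 = 32000000
denominator = 100 * 50 = 5000
card(S) = 32000000 / 5000 = 6400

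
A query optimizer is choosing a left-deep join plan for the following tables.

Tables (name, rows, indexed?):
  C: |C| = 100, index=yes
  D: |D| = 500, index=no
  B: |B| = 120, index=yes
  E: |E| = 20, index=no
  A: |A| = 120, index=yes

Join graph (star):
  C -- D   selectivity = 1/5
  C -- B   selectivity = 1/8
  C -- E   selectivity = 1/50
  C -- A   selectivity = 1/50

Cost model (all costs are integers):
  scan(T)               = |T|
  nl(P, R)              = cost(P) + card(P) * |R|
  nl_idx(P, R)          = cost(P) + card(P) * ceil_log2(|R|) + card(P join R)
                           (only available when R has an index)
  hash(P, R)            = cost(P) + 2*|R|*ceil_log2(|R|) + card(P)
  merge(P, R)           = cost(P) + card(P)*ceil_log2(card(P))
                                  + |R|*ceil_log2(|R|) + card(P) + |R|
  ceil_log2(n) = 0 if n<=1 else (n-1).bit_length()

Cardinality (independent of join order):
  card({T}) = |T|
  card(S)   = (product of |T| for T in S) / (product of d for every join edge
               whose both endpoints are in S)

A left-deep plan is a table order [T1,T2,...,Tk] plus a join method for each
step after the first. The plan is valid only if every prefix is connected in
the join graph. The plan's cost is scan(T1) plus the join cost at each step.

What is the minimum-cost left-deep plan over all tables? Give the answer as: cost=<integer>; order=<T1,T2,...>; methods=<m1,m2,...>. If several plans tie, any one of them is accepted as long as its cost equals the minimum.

Selinger DP (subsets sized 1..n):
  {C}: scan cost=100, card=100
  {D}: scan cost=500, card=500
  {B}: scan cost=120, card=120
  {E}: scan cost=20, card=20
  {A}: scan cost=120, card=120
  {CD}: card=10000; try (C,hash)→2400, (D,merge)→5900, (C,merge)→6300, (D,hash)→9200, (C,nl_idx)→14000, (D,nl)→50100 …(+1); best=2400 via (C,hash)
  {BC}: card=1500; try (C,hash)→1640, (B,merge)→1860, (C,merge)→1880, (B,hash)→1880, (B,nl_idx)→2300, (C,nl_idx)→2460 …(+2); best=1640 via (C,hash)
  {CE}: card=40; try (C,nl_idx)→200, (E,hash)→400, (C,merge)→940, (E,merge)→1020, (C,hash)→1440, (C,nl)→2020 …(+1); best=200 via (C,nl_idx)
  {AC}: card=240; try (A,nl_idx)→1040, (C,nl_idx)→1200, (C,hash)→1640, (A,merge)→1860, (C,merge)→1880, (A,hash)→1880 …(+2); best=1040 via (A,nl_idx)
  {BCD}: card=150000; try (D,hash)→12140, (B,hash)→14080, (D,merge)→24640, (B,merge)→153360, (B,nl_idx)→222400, (D,nl)→751640 …(+1); best=12140 via (D,hash)
  {CDE}: card=4000; try (D,merge)→5480, (D,hash)→9240, (E,hash)→12600, (D,nl)→20200, (E,merge)→152520, (E,nl)→202400; best=5480 via (D,merge)
  {ACD}: card=24000; try (D,merge)→8200, (D,hash)→10280, (A,hash)→14080, (A,nl_idx)→96400, (D,nl)→121040, (A,merge)→153360 …(+1); best=8200 via (D,merge)
  {BCE}: card=600; try (B,nl_idx)→1080, (B,merge)→1440, (B,hash)→1920, (E,hash)→3340, (B,nl)→5000, (E,merge)→19760 …(+1); best=1080 via (B,nl_idx)
  {ABC}: card=3600; try (B,hash)→2960, (B,merge)→4160, (A,hash)→4820, (B,nl_idx)→6320, (A,nl_idx)→15740, (A,merge)→20600 …(+2); best=2960 via (B,hash)
  {ACE}: card=96; try (A,nl_idx)→576, (A,merge)→1440, (E,hash)→1480, (A,hash)→1920, (E,merge)→3320, (A,nl)→5000 …(+1); best=576 via (A,nl_idx)
  {BCDE}: card=60000; try (D,hash)→10680, (B,hash)→11160, (D,merge)→12680, (B,merge)→58440, (B,nl_idx)→93480, (E,hash)→162340 …(+4); best=10680 via (D,hash)
  {ABCD}: card=360000; try (D,hash)→15560, (B,hash)→33880, (D,merge)→54760, (A,hash)→163820, (B,merge)→393160, (B,nl_idx)→536200 …(+5); best=15560 via (D,hash)
  {ACDE}: card=9600; try (D,merge)→6344, (D,hash)→9672, (A,hash)→11160, (E,hash)→32400, (A,nl_idx)→43080, (D,nl)→48576 …(+4); best=6344 via (D,merge)
  {ABCE}: card=1440; try (B,merge)→2304, (B,hash)→2352, (B,nl_idx)→2688, (A,hash)→3360, (A,nl_idx)→6720, (E,hash)→6760 …(+5); best=2304 via (B,merge)
  {ABCDE}: card=144000; try (D,hash)→12744, (B,hash)→17624, (D,merge)→24584, (A,hash)→72360, (B,merge)→151304, (B,nl_idx)→217544 …(+8); best=12744 via (D,hash)

cost=12744; order=E,C,A,B,D; methods=nl_idx,nl_idx,merge,hash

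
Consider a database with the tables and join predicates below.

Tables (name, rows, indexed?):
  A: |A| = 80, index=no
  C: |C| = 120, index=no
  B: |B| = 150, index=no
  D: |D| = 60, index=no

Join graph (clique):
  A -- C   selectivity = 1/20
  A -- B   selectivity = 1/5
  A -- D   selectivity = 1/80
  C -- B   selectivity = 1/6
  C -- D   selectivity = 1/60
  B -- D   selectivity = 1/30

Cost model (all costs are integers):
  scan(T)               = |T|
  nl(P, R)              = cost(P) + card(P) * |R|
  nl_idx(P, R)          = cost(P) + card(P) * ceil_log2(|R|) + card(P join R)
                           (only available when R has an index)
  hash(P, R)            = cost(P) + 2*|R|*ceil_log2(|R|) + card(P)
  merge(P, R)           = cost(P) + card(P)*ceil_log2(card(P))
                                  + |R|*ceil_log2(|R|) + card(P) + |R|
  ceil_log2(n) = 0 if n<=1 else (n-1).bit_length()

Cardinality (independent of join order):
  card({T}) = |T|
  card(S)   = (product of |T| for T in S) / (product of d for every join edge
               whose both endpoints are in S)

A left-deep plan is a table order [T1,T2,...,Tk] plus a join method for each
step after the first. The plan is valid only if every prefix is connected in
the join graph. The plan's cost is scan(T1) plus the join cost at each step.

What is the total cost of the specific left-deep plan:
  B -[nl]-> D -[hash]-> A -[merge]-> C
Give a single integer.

11950

step 1: scan B: cost=150, card=150
step 2: join D via nl
    card(P join D) = 150*60/(30) = 300
    cost = 150 + 150*60 = 9150
step 3: join A via hash
    card(P join A) = 300*80/(5*80) = 60
    cost = 9150 + 2*80*7 + 300 = 10570
step 4: join C via merge
    card(P join C) = 60*120/(20*6*60) = 1
    cost = 10570 + 60*6 + 120*7 + 60 + 120 = 11950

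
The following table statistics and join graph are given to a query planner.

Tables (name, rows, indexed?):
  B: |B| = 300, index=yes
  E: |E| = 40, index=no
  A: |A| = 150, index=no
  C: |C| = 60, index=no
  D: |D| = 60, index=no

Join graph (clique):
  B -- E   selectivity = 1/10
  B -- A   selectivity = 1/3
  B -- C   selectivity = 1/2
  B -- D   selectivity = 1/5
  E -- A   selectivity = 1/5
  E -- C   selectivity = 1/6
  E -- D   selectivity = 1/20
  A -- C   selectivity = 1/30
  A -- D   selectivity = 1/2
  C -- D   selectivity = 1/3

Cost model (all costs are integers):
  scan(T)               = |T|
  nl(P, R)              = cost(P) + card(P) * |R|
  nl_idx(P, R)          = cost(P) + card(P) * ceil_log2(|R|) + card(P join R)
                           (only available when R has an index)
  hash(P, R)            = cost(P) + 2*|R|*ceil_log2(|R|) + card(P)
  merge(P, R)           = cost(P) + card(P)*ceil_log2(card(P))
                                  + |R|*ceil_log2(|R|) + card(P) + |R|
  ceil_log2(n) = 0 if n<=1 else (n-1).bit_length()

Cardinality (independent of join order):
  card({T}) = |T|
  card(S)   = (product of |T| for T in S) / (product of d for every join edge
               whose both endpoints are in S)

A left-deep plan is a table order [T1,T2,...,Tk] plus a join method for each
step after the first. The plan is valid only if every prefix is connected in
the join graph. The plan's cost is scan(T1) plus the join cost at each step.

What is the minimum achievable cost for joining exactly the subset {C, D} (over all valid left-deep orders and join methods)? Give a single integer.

Selinger DP over subsets of {C,D}:
  {C}: scan cost=60, card=60
  {D}: scan cost=60, card=60
  {CD}: card=1200; try (D,hash)→840, (C,hash)→840, (D,merge)→900, (C,merge)→900, (D,nl)→3660, (C,nl)→3660; best=840 via (D,hash)

840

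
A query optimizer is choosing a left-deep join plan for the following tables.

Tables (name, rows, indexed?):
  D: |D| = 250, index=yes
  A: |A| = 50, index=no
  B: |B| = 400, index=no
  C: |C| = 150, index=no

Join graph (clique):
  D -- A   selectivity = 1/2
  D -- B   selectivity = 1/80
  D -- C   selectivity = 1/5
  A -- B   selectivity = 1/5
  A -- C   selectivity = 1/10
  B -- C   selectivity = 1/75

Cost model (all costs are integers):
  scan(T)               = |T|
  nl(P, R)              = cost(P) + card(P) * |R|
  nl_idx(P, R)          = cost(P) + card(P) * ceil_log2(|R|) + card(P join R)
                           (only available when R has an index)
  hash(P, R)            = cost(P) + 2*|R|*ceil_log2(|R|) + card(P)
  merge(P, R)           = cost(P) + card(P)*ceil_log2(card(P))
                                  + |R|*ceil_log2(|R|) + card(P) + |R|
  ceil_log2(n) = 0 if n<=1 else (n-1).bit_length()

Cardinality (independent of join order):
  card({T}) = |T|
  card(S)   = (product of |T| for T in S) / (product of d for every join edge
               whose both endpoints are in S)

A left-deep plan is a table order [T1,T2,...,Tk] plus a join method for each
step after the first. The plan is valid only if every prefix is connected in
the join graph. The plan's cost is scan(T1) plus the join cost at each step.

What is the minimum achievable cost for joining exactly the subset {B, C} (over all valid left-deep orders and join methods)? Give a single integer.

3200

Selinger DP over subsets of {B,C}:
  {B}: scan cost=400, card=400
  {C}: scan cost=150, card=150
  {BC}: card=800; try (C,hash)→3200, (B,merge)→5500, (C,merge)→5750, (B,hash)→7500, (B,nl)→60150, (C,nl)→60400; best=3200 via (C,hash)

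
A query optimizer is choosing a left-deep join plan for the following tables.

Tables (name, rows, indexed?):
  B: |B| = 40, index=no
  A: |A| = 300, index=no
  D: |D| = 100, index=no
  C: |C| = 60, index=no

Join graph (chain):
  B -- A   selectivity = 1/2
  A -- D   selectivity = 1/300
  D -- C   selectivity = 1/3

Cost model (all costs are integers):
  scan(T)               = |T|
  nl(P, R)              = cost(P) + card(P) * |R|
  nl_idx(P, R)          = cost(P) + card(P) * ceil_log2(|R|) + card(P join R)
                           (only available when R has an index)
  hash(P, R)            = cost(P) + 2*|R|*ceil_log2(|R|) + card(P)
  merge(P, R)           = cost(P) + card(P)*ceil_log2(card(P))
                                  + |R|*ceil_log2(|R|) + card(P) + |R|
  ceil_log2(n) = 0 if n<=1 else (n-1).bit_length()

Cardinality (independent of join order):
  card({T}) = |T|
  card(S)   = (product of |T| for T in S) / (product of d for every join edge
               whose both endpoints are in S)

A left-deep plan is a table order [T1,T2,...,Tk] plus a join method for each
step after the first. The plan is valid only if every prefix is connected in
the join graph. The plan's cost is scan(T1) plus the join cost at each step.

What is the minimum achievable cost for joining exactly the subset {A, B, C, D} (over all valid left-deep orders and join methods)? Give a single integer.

Selinger DP over subsets of {A,B,C,D}:
  {B}: scan cost=40, card=40
  {A}: scan cost=300, card=300
  {D}: scan cost=100, card=100
  {C}: scan cost=60, card=60
  {AB}: card=6000; try (B,hash)→1080, (A,merge)→3320, (B,merge)→3580, (A,hash)→5480, (A,nl)→12040, (B,nl)→12300; best=1080 via (B,hash)
  {AD}: card=100; try (D,hash)→2000, (A,merge)→3900, (D,merge)→4100, (A,hash)→5600, (A,nl)→30100, (D,nl)→30300; best=2000 via (D,hash)
  {CD}: card=2000; try (C,hash)→920, (D,merge)→1280, (C,merge)→1320, (D,hash)→1520, (D,nl)→6060, (C,nl)→6100; best=920 via (C,hash)
  {ABD}: card=2000; try (B,hash)→2580, (B,merge)→3080, (B,nl)→6000, (D,hash)→8480, (D,merge)→85880, (D,nl)→601080; best=2580 via (B,hash)
  {ACD}: card=2000; try (C,hash)→2820, (C,merge)→3220, (C,nl)→8000, (A,hash)→8320, (A,merge)→27920, (A,nl)→600920; best=2820 via (C,hash)
  {ABCD}: card=40000; try (C,hash)→5300, (B,hash)→5300, (C,merge)→27000, (B,merge)→27100, (B,nl)→82820, (C,nl)→122580; best=5300 via (C,hash)

5300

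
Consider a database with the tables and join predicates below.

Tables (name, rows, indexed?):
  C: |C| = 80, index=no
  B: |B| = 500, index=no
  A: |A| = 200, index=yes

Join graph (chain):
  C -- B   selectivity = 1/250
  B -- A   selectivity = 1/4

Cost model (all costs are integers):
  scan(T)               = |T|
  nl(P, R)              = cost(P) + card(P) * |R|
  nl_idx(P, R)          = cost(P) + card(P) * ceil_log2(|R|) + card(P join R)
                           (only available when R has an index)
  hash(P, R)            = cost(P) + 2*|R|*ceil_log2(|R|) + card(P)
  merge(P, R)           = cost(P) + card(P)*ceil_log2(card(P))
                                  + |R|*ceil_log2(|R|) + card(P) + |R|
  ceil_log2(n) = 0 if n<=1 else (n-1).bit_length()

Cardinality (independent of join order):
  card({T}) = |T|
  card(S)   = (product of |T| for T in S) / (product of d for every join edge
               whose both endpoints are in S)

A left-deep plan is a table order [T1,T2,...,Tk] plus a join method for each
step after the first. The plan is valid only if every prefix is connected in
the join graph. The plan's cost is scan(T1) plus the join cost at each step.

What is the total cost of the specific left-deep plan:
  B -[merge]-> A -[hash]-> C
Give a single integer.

step 1: scan B: cost=500, card=500
step 2: join A via merge
    card(P join A) = 500*200/(4) = 25000
    cost = 500 + 500*9 + 200*8 + 500 + 200 = 7300
step 3: join C via hash
    card(P join C) = 25000*80/(250) = 8000
    cost = 7300 + 2*80*7 + 25000 = 33420

33420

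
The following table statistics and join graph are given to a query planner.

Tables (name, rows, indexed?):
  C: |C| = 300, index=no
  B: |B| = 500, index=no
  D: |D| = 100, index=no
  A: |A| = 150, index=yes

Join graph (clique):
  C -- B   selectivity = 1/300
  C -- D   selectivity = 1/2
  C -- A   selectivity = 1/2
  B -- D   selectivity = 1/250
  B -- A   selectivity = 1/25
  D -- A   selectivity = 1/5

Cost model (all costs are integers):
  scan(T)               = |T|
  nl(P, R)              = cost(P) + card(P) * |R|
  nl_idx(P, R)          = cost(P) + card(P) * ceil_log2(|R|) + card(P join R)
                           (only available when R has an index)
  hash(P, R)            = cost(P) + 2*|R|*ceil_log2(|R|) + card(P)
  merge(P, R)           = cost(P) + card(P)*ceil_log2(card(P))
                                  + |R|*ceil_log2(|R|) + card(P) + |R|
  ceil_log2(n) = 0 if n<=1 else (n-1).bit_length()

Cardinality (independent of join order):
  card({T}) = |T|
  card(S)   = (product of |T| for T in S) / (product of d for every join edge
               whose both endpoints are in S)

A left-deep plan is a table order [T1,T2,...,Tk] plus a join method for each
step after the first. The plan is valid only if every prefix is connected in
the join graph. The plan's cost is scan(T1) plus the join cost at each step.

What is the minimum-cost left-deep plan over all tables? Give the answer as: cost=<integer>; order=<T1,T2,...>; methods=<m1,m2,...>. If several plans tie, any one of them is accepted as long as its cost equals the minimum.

Selinger DP (subsets sized 1..n):
  {C}: scan cost=300, card=300
  {B}: scan cost=500, card=500
  {D}: scan cost=100, card=100
  {A}: scan cost=150, card=150
  {BC}: card=500; try (C,hash)→6400, (B,merge)→8300, (C,merge)→8500, (B,hash)→9600, (B,nl)→150300, (C,nl)→150500; best=6400 via (C,hash)
  {CD}: card=15000; try (D,hash)→2000, (C,merge)→3900, (D,merge)→4100, (C,hash)→5600, (C,nl)→30100, (D,nl)→30300; best=2000 via (D,hash)
  {AC}: card=22500; try (A,hash)→3000, (C,merge)→4500, (A,merge)→4650, (C,hash)→5700, (A,nl_idx)→25200, (C,nl)→45150 …(+1); best=3000 via (A,hash)
  {BD}: card=200; try (D,hash)→2400, (B,merge)→5900, (D,merge)→6300, (B,hash)→9200, (B,nl)→50100, (D,nl)→50500; best=2400 via (D,hash)
  {AB}: card=3000; try (A,hash)→3400, (B,merge)→6500, (A,merge)→6850, (A,nl_idx)→7500, (B,hash)→9300, (B,nl)→75150 …(+1); best=3400 via (A,hash)
  {AD}: card=3000; try (D,hash)→1700, (A,merge)→2250, (D,merge)→2300, (A,hash)→2600, (A,nl_idx)→3900, (A,nl)→15100 …(+1); best=1700 via (D,hash)
  {BCD}: card=100; try (C,merge)→7200, (C,hash)→8000, (D,hash)→8300, (D,merge)→12200, (B,hash)→26000, (D,nl)→56400 …(+3); best=7200 via (C,merge)
  {ABC}: card=1500; try (A,hash)→9300, (C,hash)→11800, (A,nl_idx)→11900, (A,merge)→12750, (B,hash)→34500, (C,merge)→45400 …(+4); best=9300 via (A,hash)
  {ACD}: card=225000; try (C,hash)→10100, (A,hash)→19400, (D,hash)→26900, (C,merge)→43700, (A,merge)→228350, (A,nl_idx)→347000 …(+4); best=10100 via (C,hash)
  {ABD}: card=240; try (A,nl_idx)→4240, (A,hash)→5000, (A,merge)→5550, (D,hash)→7800, (B,hash)→13700, (A,nl)→32400 …(+4); best=4240 via (A,nl_idx)
  {ABCD}: card=60; try (A,nl_idx)→8060, (A,merge)→9350, (C,merge)→9400, (A,hash)→9700, (C,hash)→9880, (D,hash)→12200 …(+7); best=8060 via (A,nl_idx)

cost=8060; order=B,D,C,A; methods=hash,merge,nl_idx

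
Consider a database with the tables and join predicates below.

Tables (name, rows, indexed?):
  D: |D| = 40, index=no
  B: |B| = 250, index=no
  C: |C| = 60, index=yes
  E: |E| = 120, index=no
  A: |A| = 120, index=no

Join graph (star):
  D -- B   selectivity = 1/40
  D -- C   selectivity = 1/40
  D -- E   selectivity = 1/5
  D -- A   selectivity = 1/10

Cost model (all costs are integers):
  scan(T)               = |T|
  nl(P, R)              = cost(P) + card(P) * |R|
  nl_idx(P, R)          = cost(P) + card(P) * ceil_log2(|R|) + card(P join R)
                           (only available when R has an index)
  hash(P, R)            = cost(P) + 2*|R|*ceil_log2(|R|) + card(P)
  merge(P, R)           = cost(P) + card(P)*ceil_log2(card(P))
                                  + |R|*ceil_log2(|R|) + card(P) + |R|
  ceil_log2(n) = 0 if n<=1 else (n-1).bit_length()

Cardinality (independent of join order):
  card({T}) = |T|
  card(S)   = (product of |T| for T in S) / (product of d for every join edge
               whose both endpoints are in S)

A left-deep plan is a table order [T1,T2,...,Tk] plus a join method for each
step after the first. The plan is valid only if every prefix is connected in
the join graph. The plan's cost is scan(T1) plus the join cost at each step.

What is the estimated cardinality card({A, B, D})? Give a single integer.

Tables in S: A(120), B(250), D(40)
Edges inside S: D-B(d=40), D-A(d=10)
numerator = 120 * 250 * 40 = 1200000
denominator = 40 * 10 = 400
card(S) = 1200000 / 400 = 3000

3000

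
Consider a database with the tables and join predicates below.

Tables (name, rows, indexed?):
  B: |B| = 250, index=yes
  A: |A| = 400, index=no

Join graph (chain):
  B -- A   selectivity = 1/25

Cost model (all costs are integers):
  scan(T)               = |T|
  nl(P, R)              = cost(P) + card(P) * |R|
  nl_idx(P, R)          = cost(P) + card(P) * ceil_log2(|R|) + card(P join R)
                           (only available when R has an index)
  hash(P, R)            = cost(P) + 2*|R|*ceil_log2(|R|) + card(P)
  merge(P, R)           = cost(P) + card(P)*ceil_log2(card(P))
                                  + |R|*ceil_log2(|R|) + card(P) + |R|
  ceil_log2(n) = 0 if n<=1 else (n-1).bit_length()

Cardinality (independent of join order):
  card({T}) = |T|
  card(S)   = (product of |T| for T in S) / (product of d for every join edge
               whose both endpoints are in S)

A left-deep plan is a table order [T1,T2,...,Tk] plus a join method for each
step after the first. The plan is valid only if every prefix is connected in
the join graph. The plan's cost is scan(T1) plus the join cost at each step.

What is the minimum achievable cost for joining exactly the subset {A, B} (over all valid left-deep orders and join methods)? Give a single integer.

4800

Selinger DP over subsets of {A,B}:
  {B}: scan cost=250, card=250
  {A}: scan cost=400, card=400
  {AB}: card=4000; try (B,hash)→4800, (A,merge)→6500, (B,merge)→6650, (B,nl_idx)→7600, (A,hash)→7700, (A,nl)→100250 …(+1); best=4800 via (B,hash)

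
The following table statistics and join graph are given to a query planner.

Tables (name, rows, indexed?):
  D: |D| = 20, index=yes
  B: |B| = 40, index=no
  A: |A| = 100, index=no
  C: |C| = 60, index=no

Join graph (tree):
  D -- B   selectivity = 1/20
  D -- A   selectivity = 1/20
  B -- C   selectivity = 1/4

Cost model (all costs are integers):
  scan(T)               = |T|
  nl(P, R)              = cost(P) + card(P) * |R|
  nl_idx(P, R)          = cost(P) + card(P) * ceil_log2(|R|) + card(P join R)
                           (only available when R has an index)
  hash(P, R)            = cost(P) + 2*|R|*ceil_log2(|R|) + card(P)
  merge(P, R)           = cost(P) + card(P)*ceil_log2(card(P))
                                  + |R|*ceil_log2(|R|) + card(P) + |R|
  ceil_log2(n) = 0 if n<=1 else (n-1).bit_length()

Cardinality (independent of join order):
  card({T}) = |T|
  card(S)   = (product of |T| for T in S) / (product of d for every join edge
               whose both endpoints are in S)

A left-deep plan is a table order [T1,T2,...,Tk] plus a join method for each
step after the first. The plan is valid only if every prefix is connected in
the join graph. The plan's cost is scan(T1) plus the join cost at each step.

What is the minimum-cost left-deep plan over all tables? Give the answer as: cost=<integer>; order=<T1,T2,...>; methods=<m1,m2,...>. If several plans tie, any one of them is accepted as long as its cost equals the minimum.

Selinger DP (subsets sized 1..n):
  {D}: scan cost=20, card=20
  {B}: scan cost=40, card=40
  {A}: scan cost=100, card=100
  {C}: scan cost=60, card=60
  {BD}: card=40; try (D,hash)→280, (D,nl_idx)→280, (B,merge)→420, (D,merge)→440, (B,hash)→520, (B,nl)→820 …(+1); best=280 via (D,hash)
  {AD}: card=100; try (D,hash)→400, (D,nl_idx)→700, (A,merge)→940, (D,merge)→1020, (A,hash)→1440, (A,nl)→2020 …(+1); best=400 via (D,hash)
  {BC}: card=600; try (B,hash)→600, (C,merge)→740, (B,merge)→760, (C,hash)→800, (C,nl)→2440, (B,nl)→2460; best=600 via (B,hash)
  {ABD}: card=200; try (B,hash)→980, (A,merge)→1360, (B,merge)→1480, (A,hash)→1720, (A,nl)→4280, (B,nl)→4400; best=980 via (B,hash)
  {BCD}: card=600; try (C,merge)→980, (C,hash)→1040, (D,hash)→1400, (C,nl)→2680, (D,nl_idx)→4200, (D,merge)→7320 …(+1); best=980 via (C,merge)
  {ABCD}: card=3000; try (C,hash)→1900, (A,hash)→2980, (C,merge)→3200, (A,merge)→8380, (C,nl)→12980, (A,nl)→60980; best=1900 via (C,hash)

cost=1900; order=A,D,B,C; methods=hash,hash,hash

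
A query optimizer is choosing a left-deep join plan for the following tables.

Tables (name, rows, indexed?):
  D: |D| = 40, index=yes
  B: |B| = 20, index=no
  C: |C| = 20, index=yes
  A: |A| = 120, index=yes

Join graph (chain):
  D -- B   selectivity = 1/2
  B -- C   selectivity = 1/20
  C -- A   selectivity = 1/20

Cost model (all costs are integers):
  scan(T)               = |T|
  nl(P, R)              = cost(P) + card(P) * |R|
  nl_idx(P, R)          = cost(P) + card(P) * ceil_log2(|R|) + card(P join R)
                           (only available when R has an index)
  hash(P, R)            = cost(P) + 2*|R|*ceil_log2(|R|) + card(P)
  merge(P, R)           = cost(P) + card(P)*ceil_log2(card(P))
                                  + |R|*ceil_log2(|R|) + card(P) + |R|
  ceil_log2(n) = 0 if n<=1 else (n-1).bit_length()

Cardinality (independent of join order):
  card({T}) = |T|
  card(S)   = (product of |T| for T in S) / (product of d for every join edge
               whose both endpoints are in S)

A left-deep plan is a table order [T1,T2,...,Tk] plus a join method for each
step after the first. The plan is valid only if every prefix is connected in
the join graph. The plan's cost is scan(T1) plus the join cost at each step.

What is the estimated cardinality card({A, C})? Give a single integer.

120

Tables in S: A(120), C(20)
Edges inside S: C-A(d=20)
numerator = 120 * 20 = 2400
denominator = 20 = 20
card(S) = 2400 / 20 = 120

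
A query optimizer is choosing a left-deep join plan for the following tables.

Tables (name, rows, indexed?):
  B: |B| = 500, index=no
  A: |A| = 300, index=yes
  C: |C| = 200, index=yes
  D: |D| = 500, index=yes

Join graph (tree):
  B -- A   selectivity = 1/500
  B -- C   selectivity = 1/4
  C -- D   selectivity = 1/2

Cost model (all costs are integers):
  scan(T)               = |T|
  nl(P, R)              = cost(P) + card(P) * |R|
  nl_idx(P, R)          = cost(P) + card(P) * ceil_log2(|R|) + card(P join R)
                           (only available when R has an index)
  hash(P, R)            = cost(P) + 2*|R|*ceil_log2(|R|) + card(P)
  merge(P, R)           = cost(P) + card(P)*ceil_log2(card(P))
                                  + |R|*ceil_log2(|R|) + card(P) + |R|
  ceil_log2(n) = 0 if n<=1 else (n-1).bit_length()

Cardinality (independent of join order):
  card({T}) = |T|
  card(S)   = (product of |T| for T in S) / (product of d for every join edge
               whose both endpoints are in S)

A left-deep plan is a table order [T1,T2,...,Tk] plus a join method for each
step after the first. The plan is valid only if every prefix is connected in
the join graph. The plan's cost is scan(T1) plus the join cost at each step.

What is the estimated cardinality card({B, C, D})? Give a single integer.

Tables in S: B(500), C(200), D(500)
Edges inside S: B-C(d=4), C-D(d=2)
numerator = 500 * 200 * 500 = 50000000
denominator = 4 * 2 = 8
card(S) = 50000000 / 8 = 6250000

6250000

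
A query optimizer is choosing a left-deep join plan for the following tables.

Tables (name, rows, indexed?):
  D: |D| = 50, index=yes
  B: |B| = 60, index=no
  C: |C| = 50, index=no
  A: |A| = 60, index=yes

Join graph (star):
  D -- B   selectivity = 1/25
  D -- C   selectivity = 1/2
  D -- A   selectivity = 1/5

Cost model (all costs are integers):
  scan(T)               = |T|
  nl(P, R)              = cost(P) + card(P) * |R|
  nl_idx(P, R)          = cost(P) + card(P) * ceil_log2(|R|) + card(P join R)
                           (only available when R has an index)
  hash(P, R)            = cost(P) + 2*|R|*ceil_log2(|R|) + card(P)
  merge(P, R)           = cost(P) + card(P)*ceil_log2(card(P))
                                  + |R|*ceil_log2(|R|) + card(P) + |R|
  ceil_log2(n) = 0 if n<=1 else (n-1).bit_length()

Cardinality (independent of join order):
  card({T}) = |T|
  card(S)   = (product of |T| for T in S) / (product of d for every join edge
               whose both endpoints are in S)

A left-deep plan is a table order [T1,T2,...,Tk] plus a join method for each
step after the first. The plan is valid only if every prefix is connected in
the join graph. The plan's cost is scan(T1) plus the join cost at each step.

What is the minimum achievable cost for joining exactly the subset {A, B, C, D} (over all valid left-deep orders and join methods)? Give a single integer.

3420

Selinger DP over subsets of {A,B,C,D}:
  {D}: scan cost=50, card=50
  {B}: scan cost=60, card=60
  {C}: scan cost=50, card=50
  {A}: scan cost=60, card=60
  {BD}: card=120; try (D,nl_idx)→540, (D,hash)→720, (B,hash)→820, (B,merge)→820, (D,merge)→830, (B,nl)→3050 …(+1); best=540 via (D,nl_idx)
  {CD}: card=1250; try (D,hash)→700, (C,hash)→700, (D,merge)→750, (C,merge)→750, (D,nl_idx)→1600, (D,nl)→2550 …(+1); best=700 via (D,hash)
  {AD}: card=600; try (D,hash)→720, (A,hash)→820, (A,merge)→820, (D,merge)→830, (A,nl_idx)→950, (D,nl_idx)→1020 …(+2); best=720 via (D,hash)
  {BCD}: card=3000; try (C,hash)→1260, (C,merge)→1850, (B,hash)→2670, (C,nl)→6540, (B,merge)→16120, (B,nl)→75700; best=1260 via (C,hash)
  {ABD}: card=1440; try (A,hash)→1380, (A,merge)→1920, (B,hash)→2040, (A,nl_idx)→2700, (B,merge)→7740, (A,nl)→7740 …(+1); best=1380 via (A,hash)
  {ACD}: card=15000; try (C,hash)→1920, (A,hash)→2670, (C,merge)→7670, (A,merge)→16120, (A,nl_idx)→23200, (C,nl)→30720 …(+1); best=1920 via (C,hash)
  {ABCD}: card=36000; try (C,hash)→3420, (A,hash)→4980, (B,hash)→17640, (C,merge)→19010, (A,merge)→40680, (A,nl_idx)→55260 …(+4); best=3420 via (C,hash)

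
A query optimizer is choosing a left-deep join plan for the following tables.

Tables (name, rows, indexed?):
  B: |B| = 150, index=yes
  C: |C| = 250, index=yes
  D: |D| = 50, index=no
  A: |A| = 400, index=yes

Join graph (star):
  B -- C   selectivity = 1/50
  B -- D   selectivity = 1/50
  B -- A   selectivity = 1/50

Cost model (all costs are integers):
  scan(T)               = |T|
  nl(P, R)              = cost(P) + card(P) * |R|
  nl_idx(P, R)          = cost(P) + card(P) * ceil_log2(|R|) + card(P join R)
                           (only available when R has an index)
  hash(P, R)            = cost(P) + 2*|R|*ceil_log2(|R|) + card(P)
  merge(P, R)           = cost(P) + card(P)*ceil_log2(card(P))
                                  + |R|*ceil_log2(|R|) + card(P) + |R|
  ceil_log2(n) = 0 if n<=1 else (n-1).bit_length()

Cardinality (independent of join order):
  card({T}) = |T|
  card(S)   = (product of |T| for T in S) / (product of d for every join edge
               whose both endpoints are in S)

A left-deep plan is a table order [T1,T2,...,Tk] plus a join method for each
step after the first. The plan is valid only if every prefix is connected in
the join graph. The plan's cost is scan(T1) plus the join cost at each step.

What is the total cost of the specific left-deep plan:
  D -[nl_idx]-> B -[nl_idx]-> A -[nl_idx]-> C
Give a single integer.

18750

step 1: scan D: cost=50, card=50
step 2: join B via nl_idx
    card(P join B) = 50*150/(50) = 150
    cost = 50 + 50*8 + 150 = 600
step 3: join A via nl_idx
    card(P join A) = 150*400/(50) = 1200
    cost = 600 + 150*9 + 1200 = 3150
step 4: join C via nl_idx
    card(P join C) = 1200*250/(50) = 6000
    cost = 3150 + 1200*8 + 6000 = 18750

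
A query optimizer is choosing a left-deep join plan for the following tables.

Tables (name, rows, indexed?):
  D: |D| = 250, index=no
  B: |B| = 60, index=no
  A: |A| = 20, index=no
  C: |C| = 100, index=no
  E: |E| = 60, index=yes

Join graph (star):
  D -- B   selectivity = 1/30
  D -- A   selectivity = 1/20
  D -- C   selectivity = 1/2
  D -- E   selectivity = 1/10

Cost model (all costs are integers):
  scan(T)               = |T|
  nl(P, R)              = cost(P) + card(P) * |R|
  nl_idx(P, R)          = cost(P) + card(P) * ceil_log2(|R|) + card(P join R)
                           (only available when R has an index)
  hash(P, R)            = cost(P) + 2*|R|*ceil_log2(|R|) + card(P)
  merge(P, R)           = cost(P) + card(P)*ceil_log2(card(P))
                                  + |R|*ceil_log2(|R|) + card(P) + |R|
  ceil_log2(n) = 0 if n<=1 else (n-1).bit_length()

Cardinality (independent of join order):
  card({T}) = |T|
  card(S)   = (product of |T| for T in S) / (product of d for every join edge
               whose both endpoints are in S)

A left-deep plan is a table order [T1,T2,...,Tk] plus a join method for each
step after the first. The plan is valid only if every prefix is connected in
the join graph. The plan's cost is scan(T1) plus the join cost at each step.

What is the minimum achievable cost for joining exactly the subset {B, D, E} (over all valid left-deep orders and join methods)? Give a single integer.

Selinger DP over subsets of {B,D,E}:
  {D}: scan cost=250, card=250
  {B}: scan cost=60, card=60
  {E}: scan cost=60, card=60
  {BD}: card=500; try (B,hash)→1220, (D,merge)→2730, (B,merge)→2920, (D,hash)→4120, (D,nl)→15060, (B,nl)→15250; best=1220 via (B,hash)
  {DE}: card=1500; try (E,hash)→1220, (D,merge)→2730, (E,merge)→2920, (E,nl_idx)→3250, (D,hash)→4120, (D,nl)→15060 …(+1); best=1220 via (E,hash)
  {BDE}: card=3000; try (E,hash)→2440, (B,hash)→3440, (E,merge)→6640, (E,nl_idx)→7220, (B,merge)→19640, (E,nl)→31220 …(+1); best=2440 via (E,hash)

2440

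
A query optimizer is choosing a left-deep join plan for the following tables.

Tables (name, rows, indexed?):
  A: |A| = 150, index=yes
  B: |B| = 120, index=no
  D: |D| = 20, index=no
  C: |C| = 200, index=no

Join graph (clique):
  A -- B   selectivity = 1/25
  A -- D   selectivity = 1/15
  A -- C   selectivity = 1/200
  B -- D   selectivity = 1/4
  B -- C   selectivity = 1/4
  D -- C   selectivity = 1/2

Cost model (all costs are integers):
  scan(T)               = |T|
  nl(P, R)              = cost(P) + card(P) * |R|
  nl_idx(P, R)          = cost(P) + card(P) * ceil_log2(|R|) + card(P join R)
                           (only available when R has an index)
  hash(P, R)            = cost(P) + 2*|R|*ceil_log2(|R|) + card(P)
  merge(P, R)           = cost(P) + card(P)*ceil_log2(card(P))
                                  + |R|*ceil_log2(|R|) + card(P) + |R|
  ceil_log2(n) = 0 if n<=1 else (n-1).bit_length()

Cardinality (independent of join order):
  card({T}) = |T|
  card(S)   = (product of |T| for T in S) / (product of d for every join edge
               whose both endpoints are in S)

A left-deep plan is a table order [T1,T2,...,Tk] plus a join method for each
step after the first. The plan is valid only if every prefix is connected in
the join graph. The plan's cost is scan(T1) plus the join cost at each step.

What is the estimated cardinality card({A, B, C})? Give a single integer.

Tables in S: A(150), B(120), C(200)
Edges inside S: A-B(d=25), A-C(d=200), B-C(d=4)
numerator = 150 * 120 * 200 = 3600000
denominator = 25 * 200 * 4 = 20000
card(S) = 3600000 / 20000 = 180

180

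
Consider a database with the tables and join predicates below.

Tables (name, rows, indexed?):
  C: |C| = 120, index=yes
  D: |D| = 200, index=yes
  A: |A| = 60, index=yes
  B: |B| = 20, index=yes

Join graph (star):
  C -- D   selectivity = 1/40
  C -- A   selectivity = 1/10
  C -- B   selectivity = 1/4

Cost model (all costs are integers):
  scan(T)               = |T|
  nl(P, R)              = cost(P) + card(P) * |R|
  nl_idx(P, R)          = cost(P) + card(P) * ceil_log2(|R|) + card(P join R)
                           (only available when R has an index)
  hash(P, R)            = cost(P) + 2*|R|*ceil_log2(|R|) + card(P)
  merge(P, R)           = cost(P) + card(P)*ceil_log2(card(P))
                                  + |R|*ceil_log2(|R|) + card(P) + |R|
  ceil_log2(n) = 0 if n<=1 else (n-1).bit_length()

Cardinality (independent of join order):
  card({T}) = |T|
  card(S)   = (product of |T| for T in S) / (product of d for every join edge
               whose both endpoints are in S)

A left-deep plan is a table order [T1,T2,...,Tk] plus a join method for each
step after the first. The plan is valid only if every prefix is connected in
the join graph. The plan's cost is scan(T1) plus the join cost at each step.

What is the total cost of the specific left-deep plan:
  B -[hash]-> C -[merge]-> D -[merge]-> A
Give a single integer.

step 1: scan B: cost=20, card=20
step 2: join C via hash
    card(P join C) = 20*120/(4) = 600
    cost = 20 + 2*120*7 + 20 = 1720
step 3: join D via merge
    card(P join D) = 600*200/(40) = 3000
    cost = 1720 + 600*10 + 200*8 + 600 + 200 = 10120
step 4: join A via merge
    card(P join A) = 3000*60/(10) = 18000
    cost = 10120 + 3000*12 + 60*6 + 3000 + 60 = 49540

49540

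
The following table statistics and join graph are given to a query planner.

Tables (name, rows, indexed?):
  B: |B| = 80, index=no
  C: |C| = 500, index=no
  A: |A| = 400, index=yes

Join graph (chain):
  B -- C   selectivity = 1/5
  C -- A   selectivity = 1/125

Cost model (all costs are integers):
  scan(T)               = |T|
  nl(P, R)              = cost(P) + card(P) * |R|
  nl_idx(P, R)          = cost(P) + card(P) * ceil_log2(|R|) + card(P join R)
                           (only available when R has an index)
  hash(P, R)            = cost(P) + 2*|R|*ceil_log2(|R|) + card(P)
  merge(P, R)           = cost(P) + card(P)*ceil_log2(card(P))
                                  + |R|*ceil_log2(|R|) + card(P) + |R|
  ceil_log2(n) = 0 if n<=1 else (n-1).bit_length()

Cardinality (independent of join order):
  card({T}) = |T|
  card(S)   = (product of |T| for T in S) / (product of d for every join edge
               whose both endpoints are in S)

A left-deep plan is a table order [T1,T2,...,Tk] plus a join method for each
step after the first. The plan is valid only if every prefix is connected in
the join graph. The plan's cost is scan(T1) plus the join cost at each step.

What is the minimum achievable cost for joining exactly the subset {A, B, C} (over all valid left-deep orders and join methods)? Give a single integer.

Selinger DP over subsets of {A,B,C}:
  {B}: scan cost=80, card=80
  {C}: scan cost=500, card=500
  {A}: scan cost=400, card=400
  {BC}: card=8000; try (B,hash)→2120, (C,merge)→5720, (B,merge)→6140, (C,hash)→9160, (C,nl)→40080, (B,nl)→40500; best=2120 via (B,hash)
  {AC}: card=1600; try (A,nl_idx)→6600, (A,hash)→8200, (C,merge)→9400, (A,merge)→9500, (C,hash)→9800, (C,nl)→200400 …(+1); best=6600 via (A,nl_idx)
  {ABC}: card=25600; try (B,hash)→9320, (A,hash)→17320, (B,merge)→26440, (A,nl_idx)→99720, (A,merge)→118120, (B,nl)→134600 …(+1); best=9320 via (B,hash)

9320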